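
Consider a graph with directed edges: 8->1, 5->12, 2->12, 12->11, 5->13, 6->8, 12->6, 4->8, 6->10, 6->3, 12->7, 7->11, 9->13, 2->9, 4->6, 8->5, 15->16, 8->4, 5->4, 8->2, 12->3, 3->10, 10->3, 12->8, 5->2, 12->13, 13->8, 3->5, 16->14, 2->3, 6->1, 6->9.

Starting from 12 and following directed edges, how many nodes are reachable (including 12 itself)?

BFS from 12 visits: 12, 3, 6, 7, 8, 11, 13, 5, 10, 1, 9, 2, 4
Reachable nodes: 13 of 16 total.

13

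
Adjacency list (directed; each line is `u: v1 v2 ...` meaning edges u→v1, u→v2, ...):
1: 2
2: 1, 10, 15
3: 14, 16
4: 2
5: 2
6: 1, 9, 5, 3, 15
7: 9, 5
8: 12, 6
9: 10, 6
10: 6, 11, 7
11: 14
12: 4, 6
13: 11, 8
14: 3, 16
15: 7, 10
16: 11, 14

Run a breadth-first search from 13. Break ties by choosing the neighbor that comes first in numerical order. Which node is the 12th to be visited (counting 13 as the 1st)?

Visit 13; enqueue 8, 11 → queue [8, 11]
Visit 8; enqueue 6, 12 → queue [11, 6, 12]
Visit 11; enqueue 14 → queue [6, 12, 14]
Visit 6; enqueue 1, 3, 5, 9, 15 → queue [12, 14, 1, 3, 5, 9, 15]
Visit 12; enqueue 4 → queue [14, 1, 3, 5, 9, 15, 4]
Visit 14; enqueue 16 → queue [1, 3, 5, 9, 15, 4, 16]
Visit 1; enqueue 2 → queue [3, 5, 9, 15, 4, 16, 2]
Visit 3 → queue [5, 9, 15, 4, 16, 2]
Visit 5 → queue [9, 15, 4, 16, 2]
Visit 9; enqueue 10 → queue [15, 4, 16, 2, 10]
Visit 15; enqueue 7 → queue [4, 16, 2, 10, 7]
Visit 4 → queue [16, 2, 10, 7]
Visit 16 → queue [2, 10, 7]
Visit 2 → queue [10, 7]
Visit 10 → queue [7]
Visit 7 → queue []

Visit order: 13, 8, 11, 6, 12, 14, 1, 3, 5, 9, 15, 4, 16, 2, 10, 7

4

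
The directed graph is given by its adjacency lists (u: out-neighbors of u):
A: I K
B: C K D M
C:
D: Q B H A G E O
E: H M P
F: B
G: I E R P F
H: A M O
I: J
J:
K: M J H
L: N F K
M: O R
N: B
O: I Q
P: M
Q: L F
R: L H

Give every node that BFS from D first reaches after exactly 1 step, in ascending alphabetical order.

Level 0: D
Level 1: A, B, E, G, H, O, Q
Level 2: C, F, I, K, L, M, P, R
Level 3: J, N

A, B, E, G, H, O, Q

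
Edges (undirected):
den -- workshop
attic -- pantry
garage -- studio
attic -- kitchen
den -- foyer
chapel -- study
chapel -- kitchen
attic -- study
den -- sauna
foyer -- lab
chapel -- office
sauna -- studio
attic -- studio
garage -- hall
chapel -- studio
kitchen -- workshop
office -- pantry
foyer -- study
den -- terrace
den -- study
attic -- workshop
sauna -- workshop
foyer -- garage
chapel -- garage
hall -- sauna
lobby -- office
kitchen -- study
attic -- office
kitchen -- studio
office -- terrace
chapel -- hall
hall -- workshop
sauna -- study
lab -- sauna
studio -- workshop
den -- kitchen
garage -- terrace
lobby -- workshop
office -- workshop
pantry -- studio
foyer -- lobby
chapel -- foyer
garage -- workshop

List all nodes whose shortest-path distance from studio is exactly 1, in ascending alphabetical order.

Level 0: studio
Level 1: attic, chapel, garage, kitchen, pantry, sauna, workshop
Level 2: den, foyer, hall, lab, lobby, office, study, terrace

attic, chapel, garage, kitchen, pantry, sauna, workshop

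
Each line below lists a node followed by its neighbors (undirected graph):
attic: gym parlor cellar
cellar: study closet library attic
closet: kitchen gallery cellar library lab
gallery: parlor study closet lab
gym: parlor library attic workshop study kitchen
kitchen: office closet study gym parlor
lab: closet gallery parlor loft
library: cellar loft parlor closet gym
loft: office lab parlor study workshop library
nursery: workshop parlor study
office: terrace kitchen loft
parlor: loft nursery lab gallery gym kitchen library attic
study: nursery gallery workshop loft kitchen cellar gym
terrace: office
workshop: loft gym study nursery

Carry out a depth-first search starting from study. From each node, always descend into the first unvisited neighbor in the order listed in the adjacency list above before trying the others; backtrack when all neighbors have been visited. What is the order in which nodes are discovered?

study, nursery, workshop, loft, office, terrace, kitchen, closet, gallery, parlor, lab, gym, library, cellar, attic

Visit study
study → nursery
nursery → workshop
workshop → loft
loft → office
office → terrace
office → kitchen
kitchen → closet
closet → gallery
gallery → parlor
parlor → lab
parlor → gym
gym → library
library → cellar
cellar → attic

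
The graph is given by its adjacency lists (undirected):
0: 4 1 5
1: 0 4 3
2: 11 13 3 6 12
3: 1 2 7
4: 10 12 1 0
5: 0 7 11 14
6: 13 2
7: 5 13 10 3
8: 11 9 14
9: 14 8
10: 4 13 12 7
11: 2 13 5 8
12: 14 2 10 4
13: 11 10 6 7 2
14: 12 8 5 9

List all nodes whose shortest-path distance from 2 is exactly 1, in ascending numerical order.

3, 6, 11, 12, 13

Level 0: 2
Level 1: 3, 6, 11, 12, 13
Level 2: 1, 4, 5, 7, 8, 10, 14
Level 3: 0, 9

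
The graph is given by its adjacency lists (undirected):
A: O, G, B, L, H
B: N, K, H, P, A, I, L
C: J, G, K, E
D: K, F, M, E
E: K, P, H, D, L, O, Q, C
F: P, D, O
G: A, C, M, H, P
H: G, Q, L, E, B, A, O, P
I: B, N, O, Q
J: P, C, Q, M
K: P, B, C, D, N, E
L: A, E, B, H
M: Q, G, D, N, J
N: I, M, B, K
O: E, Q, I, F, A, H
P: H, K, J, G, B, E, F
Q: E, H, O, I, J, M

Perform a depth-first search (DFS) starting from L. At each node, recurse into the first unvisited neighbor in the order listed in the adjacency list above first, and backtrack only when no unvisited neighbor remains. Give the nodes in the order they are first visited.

Visit L
L → A
A → O
O → E
E → K
K → P
P → H
H → G
G → C
C → J
J → Q
Q → I
I → B
B → N
N → M
M → D
D → F

L, A, O, E, K, P, H, G, C, J, Q, I, B, N, M, D, F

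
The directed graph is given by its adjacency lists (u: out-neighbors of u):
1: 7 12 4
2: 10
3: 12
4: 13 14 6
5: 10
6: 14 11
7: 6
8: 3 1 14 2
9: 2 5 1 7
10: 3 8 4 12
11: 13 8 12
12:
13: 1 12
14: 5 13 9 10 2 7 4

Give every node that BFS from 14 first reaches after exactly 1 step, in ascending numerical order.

2, 4, 5, 7, 9, 10, 13

Level 0: 14
Level 1: 2, 4, 5, 7, 9, 10, 13
Level 2: 1, 3, 6, 8, 12
Level 3: 11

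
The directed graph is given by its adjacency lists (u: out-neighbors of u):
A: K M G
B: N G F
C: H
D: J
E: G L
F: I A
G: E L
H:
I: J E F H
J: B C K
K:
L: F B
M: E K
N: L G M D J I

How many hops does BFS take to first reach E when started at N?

Level 0: N
Level 1: D, G, I, J, L, M
Level 2: B, C, E, F, H, K
Level 3: A
E first appears at level 2.

2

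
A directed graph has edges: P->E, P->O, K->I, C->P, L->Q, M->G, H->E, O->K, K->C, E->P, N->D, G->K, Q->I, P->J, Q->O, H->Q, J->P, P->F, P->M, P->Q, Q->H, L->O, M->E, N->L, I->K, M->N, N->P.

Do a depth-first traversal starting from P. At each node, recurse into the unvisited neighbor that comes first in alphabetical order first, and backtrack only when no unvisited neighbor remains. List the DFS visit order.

Visit P
P → E
P → F
P → J
P → M
M → G
G → K
K → C
K → I
M → N
N → D
N → L
L → O
L → Q
Q → H

P E F J M G K C I N D L O Q H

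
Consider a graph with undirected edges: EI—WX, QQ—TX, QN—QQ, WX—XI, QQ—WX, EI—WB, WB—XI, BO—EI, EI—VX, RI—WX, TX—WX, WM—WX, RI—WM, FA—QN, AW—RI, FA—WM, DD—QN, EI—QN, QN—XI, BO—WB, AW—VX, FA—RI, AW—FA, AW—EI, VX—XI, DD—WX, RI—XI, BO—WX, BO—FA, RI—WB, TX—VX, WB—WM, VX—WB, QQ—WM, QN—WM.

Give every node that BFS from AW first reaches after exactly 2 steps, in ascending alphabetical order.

Level 0: AW
Level 1: EI, FA, RI, VX
Level 2: BO, QN, TX, WB, WM, WX, XI
Level 3: DD, QQ

BO, QN, TX, WB, WM, WX, XI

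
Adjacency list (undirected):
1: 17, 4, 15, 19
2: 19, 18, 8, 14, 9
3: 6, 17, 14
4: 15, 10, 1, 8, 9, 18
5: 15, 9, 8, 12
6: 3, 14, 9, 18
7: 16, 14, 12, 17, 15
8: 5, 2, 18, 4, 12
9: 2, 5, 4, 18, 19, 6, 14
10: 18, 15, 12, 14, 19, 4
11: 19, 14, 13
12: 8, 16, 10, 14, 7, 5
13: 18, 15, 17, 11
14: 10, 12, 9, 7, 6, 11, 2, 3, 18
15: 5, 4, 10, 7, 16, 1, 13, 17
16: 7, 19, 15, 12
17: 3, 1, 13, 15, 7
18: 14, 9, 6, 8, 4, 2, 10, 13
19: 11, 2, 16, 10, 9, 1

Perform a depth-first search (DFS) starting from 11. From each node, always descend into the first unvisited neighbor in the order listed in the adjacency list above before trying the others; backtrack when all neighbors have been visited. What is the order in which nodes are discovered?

11 -> 19 -> 2 -> 18 -> 14 -> 10 -> 15 -> 5 -> 9 -> 4 -> 1 -> 17 -> 3 -> 6 -> 13 -> 7 -> 16 -> 12 -> 8

Visit 11
11 → 19
19 → 2
2 → 18
18 → 14
14 → 10
10 → 15
15 → 5
5 → 9
9 → 4
4 → 1
1 → 17
17 → 3
3 → 6
17 → 13
17 → 7
7 → 16
16 → 12
12 → 8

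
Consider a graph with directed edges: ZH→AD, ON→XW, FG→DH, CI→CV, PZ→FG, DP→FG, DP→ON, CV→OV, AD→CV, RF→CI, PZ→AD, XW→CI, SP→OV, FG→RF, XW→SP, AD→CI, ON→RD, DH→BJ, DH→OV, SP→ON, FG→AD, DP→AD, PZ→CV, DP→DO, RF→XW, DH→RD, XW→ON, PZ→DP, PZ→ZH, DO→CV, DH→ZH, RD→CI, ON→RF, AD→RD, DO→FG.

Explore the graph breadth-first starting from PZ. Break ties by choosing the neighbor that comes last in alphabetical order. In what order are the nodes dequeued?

PZ ZH FG DP CV AD RF DH ON DO OV RD CI XW BJ SP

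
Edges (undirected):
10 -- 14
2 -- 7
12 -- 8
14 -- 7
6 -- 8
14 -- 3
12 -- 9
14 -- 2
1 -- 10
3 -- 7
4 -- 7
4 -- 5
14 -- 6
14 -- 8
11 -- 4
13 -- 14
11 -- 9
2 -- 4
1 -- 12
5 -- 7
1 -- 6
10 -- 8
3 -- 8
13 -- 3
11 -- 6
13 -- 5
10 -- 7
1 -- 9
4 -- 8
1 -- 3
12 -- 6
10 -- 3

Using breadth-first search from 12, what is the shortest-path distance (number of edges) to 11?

2

Level 0: 12
Level 1: 1, 6, 8, 9
Level 2: 3, 4, 10, 11, 14
Level 3: 2, 5, 7, 13
11 first appears at level 2.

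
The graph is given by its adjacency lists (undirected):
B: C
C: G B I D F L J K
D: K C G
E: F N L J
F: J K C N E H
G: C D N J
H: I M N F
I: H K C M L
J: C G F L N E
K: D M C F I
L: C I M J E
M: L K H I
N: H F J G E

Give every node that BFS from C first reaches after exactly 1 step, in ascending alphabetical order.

Level 0: C
Level 1: B, D, F, G, I, J, K, L
Level 2: E, H, M, N

B, D, F, G, I, J, K, L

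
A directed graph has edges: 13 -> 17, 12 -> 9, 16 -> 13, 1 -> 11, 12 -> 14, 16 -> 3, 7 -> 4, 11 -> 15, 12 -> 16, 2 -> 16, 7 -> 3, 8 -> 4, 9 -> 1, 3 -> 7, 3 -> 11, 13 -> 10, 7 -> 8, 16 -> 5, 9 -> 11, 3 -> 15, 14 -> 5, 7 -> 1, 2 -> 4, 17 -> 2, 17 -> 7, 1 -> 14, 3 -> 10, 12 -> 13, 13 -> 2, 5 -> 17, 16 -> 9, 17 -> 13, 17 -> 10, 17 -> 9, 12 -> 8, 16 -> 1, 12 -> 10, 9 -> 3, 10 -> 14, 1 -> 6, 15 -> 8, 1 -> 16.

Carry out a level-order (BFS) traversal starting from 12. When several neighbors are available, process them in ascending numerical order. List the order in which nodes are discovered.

Visit 12; enqueue 8, 9, 10, 13, 14, 16 → queue [8, 9, 10, 13, 14, 16]
Visit 8; enqueue 4 → queue [9, 10, 13, 14, 16, 4]
Visit 9; enqueue 1, 3, 11 → queue [10, 13, 14, 16, 4, 1, 3, 11]
Visit 10 → queue [13, 14, 16, 4, 1, 3, 11]
Visit 13; enqueue 2, 17 → queue [14, 16, 4, 1, 3, 11, 2, 17]
Visit 14; enqueue 5 → queue [16, 4, 1, 3, 11, 2, 17, 5]
Visit 16 → queue [4, 1, 3, 11, 2, 17, 5]
Visit 4 → queue [1, 3, 11, 2, 17, 5]
Visit 1; enqueue 6 → queue [3, 11, 2, 17, 5, 6]
Visit 3; enqueue 7, 15 → queue [11, 2, 17, 5, 6, 7, 15]
Visit 11 → queue [2, 17, 5, 6, 7, 15]
Visit 2 → queue [17, 5, 6, 7, 15]
Visit 17 → queue [5, 6, 7, 15]
Visit 5 → queue [6, 7, 15]
Visit 6 → queue [7, 15]
Visit 7 → queue [15]
Visit 15 → queue []

12 -> 8 -> 9 -> 10 -> 13 -> 14 -> 16 -> 4 -> 1 -> 3 -> 11 -> 2 -> 17 -> 5 -> 6 -> 7 -> 15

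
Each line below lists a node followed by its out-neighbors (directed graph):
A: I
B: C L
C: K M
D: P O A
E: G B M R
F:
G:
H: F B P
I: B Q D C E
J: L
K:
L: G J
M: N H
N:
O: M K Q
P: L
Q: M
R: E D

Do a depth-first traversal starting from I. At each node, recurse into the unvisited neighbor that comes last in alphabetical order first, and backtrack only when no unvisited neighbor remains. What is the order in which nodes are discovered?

I Q M N H P L J G F B C K E R D O A

Visit I
I → Q
Q → M
M → N
M → H
H → P
P → L
L → J
L → G
H → F
H → B
B → C
C → K
I → E
E → R
R → D
D → O
D → A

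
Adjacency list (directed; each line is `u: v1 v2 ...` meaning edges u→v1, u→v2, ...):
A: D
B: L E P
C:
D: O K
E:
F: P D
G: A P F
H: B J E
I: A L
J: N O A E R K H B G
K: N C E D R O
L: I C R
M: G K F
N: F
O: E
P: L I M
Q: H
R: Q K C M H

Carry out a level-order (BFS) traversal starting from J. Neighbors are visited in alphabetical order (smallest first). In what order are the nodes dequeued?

J, A, B, E, G, H, K, N, O, R, D, L, P, F, C, M, Q, I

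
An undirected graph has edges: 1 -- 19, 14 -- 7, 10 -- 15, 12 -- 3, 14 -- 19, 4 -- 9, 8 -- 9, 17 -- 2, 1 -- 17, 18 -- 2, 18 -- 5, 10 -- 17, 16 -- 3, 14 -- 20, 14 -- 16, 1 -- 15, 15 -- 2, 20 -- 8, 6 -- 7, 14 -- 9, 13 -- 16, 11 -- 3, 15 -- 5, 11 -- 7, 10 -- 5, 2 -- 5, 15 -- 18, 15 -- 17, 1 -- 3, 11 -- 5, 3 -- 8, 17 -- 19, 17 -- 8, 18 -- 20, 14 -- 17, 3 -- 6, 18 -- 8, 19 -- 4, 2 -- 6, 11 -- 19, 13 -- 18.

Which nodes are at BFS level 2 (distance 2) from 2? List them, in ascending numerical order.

Level 0: 2
Level 1: 5, 6, 15, 17, 18
Level 2: 1, 3, 7, 8, 10, 11, 13, 14, 19, 20
Level 3: 4, 9, 12, 16

1, 3, 7, 8, 10, 11, 13, 14, 19, 20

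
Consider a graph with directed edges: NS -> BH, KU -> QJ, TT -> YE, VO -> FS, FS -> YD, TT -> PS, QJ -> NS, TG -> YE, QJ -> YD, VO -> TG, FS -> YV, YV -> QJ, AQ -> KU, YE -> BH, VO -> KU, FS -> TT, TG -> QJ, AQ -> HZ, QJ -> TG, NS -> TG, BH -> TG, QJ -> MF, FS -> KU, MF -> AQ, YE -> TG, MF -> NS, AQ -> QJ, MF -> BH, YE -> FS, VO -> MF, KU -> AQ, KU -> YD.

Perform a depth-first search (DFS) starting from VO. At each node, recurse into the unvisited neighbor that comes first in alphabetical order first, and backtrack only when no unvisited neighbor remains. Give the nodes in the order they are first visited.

Visit VO
VO → FS
FS → KU
KU → AQ
AQ → HZ
AQ → QJ
QJ → MF
MF → BH
BH → TG
TG → YE
MF → NS
QJ → YD
FS → TT
TT → PS
FS → YV

VO → FS → KU → AQ → HZ → QJ → MF → BH → TG → YE → NS → YD → TT → PS → YV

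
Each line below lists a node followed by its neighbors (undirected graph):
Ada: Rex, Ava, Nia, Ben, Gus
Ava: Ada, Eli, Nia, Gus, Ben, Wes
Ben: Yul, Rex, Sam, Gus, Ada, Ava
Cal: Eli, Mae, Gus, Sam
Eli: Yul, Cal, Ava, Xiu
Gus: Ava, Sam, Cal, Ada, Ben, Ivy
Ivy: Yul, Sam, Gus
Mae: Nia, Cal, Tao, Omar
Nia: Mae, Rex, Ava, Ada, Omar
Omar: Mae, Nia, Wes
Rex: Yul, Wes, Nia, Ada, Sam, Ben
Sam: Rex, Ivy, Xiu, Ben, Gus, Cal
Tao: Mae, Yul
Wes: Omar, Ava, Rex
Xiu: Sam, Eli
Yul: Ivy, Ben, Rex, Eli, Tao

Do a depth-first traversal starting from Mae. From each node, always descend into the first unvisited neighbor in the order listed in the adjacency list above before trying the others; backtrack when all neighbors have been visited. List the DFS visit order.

Mae -> Nia -> Rex -> Yul -> Ivy -> Sam -> Xiu -> Eli -> Cal -> Gus -> Ava -> Ada -> Ben -> Wes -> Omar -> Tao

Visit Mae
Mae → Nia
Nia → Rex
Rex → Yul
Yul → Ivy
Ivy → Sam
Sam → Xiu
Xiu → Eli
Eli → Cal
Cal → Gus
Gus → Ava
Ava → Ada
Ada → Ben
Ava → Wes
Wes → Omar
Yul → Tao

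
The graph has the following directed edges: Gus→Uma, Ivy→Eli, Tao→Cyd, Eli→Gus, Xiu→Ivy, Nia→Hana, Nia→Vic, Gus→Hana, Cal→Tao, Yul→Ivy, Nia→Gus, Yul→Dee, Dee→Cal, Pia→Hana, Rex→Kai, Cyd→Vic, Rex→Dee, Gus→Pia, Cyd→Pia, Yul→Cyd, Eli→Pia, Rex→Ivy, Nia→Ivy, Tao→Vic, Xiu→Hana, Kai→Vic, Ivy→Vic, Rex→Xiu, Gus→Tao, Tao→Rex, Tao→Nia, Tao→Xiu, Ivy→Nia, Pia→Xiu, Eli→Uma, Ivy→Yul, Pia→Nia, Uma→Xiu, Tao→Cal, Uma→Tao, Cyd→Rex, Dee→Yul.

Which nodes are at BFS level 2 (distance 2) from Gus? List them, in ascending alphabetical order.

Level 0: Gus
Level 1: Hana, Pia, Tao, Uma
Level 2: Cal, Cyd, Nia, Rex, Vic, Xiu
Level 3: Dee, Ivy, Kai
Level 4: Eli, Yul

Cal, Cyd, Nia, Rex, Vic, Xiu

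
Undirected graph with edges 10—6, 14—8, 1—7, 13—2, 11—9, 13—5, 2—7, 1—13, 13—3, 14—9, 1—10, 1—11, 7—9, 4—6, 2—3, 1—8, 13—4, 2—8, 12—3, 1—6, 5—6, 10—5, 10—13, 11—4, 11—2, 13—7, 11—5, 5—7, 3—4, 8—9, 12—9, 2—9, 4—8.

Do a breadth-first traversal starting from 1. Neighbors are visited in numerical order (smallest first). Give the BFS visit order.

1 6 7 8 10 11 13 4 5 2 9 14 3 12

Visit 1; enqueue 6, 7, 8, 10, 11, 13 → queue [6, 7, 8, 10, 11, 13]
Visit 6; enqueue 4, 5 → queue [7, 8, 10, 11, 13, 4, 5]
Visit 7; enqueue 2, 9 → queue [8, 10, 11, 13, 4, 5, 2, 9]
Visit 8; enqueue 14 → queue [10, 11, 13, 4, 5, 2, 9, 14]
Visit 10 → queue [11, 13, 4, 5, 2, 9, 14]
Visit 11 → queue [13, 4, 5, 2, 9, 14]
Visit 13; enqueue 3 → queue [4, 5, 2, 9, 14, 3]
Visit 4 → queue [5, 2, 9, 14, 3]
Visit 5 → queue [2, 9, 14, 3]
Visit 2 → queue [9, 14, 3]
Visit 9; enqueue 12 → queue [14, 3, 12]
Visit 14 → queue [3, 12]
Visit 3 → queue [12]
Visit 12 → queue []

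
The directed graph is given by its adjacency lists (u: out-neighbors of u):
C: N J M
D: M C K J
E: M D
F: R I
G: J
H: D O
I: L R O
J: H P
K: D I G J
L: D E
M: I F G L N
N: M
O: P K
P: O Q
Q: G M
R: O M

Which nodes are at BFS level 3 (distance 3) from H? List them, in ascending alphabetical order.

Level 0: H
Level 1: D, O
Level 2: C, J, K, M, P
Level 3: F, G, I, L, N, Q
Level 4: E, R

F, G, I, L, N, Q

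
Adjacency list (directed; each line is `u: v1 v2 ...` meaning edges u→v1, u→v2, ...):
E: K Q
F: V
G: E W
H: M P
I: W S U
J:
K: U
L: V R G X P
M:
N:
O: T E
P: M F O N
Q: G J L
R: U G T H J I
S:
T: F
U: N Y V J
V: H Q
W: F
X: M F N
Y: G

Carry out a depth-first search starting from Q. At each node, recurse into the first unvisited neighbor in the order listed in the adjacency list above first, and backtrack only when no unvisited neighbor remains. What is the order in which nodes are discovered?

Visit Q
Q → G
G → E
E → K
K → U
U → N
U → Y
U → V
V → H
H → M
H → P
P → F
P → O
O → T
U → J
G → W
Q → L
L → R
R → I
I → S
L → X

Q, G, E, K, U, N, Y, V, H, M, P, F, O, T, J, W, L, R, I, S, X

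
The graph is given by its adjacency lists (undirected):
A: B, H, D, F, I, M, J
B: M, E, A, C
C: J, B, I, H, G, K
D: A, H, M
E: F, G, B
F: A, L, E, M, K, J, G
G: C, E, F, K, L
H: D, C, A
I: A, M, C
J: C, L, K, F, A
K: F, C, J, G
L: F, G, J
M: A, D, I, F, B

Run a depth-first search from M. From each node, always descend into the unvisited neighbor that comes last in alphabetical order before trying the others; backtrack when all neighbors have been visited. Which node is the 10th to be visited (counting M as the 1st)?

B

Visit M
M → I
I → C
C → K
K → J
J → L
L → G
G → F
F → E
E → B
B → A
A → H
H → D

Visit order: M, I, C, K, J, L, G, F, E, B, A, H, D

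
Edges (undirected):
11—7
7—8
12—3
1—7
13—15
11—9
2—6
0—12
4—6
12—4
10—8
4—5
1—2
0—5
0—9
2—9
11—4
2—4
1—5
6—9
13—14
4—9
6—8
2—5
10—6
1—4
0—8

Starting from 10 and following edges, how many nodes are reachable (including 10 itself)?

BFS from 10 visits: 10, 6, 8, 2, 4, 9, 0, 7, 1, 5, 11, 12, 3
Reachable nodes: 13 of 16 total.

13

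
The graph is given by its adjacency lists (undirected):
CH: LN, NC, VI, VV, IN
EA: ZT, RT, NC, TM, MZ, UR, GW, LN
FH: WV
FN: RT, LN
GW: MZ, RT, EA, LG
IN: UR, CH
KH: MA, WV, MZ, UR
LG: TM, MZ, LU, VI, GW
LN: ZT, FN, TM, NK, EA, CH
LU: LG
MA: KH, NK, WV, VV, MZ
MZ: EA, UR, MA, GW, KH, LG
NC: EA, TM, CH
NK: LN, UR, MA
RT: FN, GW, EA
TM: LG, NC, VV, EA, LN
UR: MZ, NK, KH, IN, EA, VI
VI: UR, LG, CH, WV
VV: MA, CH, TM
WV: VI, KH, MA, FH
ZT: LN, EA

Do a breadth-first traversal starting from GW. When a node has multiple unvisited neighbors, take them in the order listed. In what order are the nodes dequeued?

GW, MZ, RT, EA, LG, UR, MA, KH, FN, ZT, NC, TM, LN, LU, VI, NK, IN, WV, VV, CH, FH

Visit GW; enqueue MZ, RT, EA, LG → queue [MZ, RT, EA, LG]
Visit MZ; enqueue UR, MA, KH → queue [RT, EA, LG, UR, MA, KH]
Visit RT; enqueue FN → queue [EA, LG, UR, MA, KH, FN]
Visit EA; enqueue ZT, NC, TM, LN → queue [LG, UR, MA, KH, FN, ZT, NC, TM, LN]
Visit LG; enqueue LU, VI → queue [UR, MA, KH, FN, ZT, NC, TM, LN, LU, VI]
Visit UR; enqueue NK, IN → queue [MA, KH, FN, ZT, NC, TM, LN, LU, VI, NK, IN]
Visit MA; enqueue WV, VV → queue [KH, FN, ZT, NC, TM, LN, LU, VI, NK, IN, WV, VV]
Visit KH → queue [FN, ZT, NC, TM, LN, LU, VI, NK, IN, WV, VV]
Visit FN → queue [ZT, NC, TM, LN, LU, VI, NK, IN, WV, VV]
Visit ZT → queue [NC, TM, LN, LU, VI, NK, IN, WV, VV]
Visit NC; enqueue CH → queue [TM, LN, LU, VI, NK, IN, WV, VV, CH]
Visit TM → queue [LN, LU, VI, NK, IN, WV, VV, CH]
Visit LN → queue [LU, VI, NK, IN, WV, VV, CH]
Visit LU → queue [VI, NK, IN, WV, VV, CH]
Visit VI → queue [NK, IN, WV, VV, CH]
Visit NK → queue [IN, WV, VV, CH]
Visit IN → queue [WV, VV, CH]
Visit WV; enqueue FH → queue [VV, CH, FH]
Visit VV → queue [CH, FH]
Visit CH → queue [FH]
Visit FH → queue []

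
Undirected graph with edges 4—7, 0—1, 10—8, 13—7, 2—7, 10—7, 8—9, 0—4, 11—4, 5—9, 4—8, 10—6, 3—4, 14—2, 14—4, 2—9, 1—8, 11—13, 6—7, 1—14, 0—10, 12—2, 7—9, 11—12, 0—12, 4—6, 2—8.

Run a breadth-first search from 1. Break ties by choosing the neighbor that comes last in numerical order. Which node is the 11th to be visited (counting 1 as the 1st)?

7

Visit 1; enqueue 14, 8, 0 → queue [14, 8, 0]
Visit 14; enqueue 4, 2 → queue [8, 0, 4, 2]
Visit 8; enqueue 10, 9 → queue [0, 4, 2, 10, 9]
Visit 0; enqueue 12 → queue [4, 2, 10, 9, 12]
Visit 4; enqueue 11, 7, 6, 3 → queue [2, 10, 9, 12, 11, 7, 6, 3]
Visit 2 → queue [10, 9, 12, 11, 7, 6, 3]
Visit 10 → queue [9, 12, 11, 7, 6, 3]
Visit 9; enqueue 5 → queue [12, 11, 7, 6, 3, 5]
Visit 12 → queue [11, 7, 6, 3, 5]
Visit 11; enqueue 13 → queue [7, 6, 3, 5, 13]
Visit 7 → queue [6, 3, 5, 13]
Visit 6 → queue [3, 5, 13]
Visit 3 → queue [5, 13]
Visit 5 → queue [13]
Visit 13 → queue []

Visit order: 1, 14, 8, 0, 4, 2, 10, 9, 12, 11, 7, 6, 3, 5, 13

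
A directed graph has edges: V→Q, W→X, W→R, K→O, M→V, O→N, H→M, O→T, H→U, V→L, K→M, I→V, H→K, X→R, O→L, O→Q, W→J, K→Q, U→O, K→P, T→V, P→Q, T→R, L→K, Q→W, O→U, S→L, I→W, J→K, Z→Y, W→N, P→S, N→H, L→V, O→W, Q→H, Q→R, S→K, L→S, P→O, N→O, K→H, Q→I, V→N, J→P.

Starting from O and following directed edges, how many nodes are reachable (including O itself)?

17

BFS from O visits: O, L, N, Q, T, U, W, K, S, V, H, I, R, J, X, M, P
Reachable nodes: 17 of 19 total.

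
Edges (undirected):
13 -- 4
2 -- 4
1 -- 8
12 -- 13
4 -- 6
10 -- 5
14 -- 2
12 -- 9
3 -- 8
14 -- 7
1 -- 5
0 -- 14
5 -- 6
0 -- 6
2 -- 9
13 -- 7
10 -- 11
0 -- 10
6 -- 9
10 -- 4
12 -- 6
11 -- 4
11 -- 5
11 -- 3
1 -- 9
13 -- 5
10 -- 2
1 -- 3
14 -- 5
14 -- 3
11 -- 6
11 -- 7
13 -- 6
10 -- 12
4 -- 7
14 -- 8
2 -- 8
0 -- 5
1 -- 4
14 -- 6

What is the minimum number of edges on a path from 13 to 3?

3

Level 0: 13
Level 1: 4, 5, 6, 7, 12
Level 2: 0, 1, 2, 9, 10, 11, 14
Level 3: 3, 8
3 first appears at level 3.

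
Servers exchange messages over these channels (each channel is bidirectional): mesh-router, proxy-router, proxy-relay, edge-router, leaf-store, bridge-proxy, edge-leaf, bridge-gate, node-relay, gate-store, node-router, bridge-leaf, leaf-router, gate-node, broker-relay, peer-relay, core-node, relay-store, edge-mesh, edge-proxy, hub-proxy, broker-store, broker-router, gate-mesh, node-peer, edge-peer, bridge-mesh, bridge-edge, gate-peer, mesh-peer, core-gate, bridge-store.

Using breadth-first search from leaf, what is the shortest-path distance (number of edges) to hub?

3

Level 0: leaf
Level 1: bridge, edge, router, store
Level 2: broker, gate, mesh, node, peer, proxy, relay
Level 3: core, hub
hub first appears at level 3.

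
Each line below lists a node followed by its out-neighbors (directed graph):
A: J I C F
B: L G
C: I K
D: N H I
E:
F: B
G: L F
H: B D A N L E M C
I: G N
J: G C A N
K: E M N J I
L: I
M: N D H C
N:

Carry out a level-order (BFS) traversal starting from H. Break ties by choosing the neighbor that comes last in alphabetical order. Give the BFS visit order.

H, N, M, L, E, D, C, B, A, I, K, G, J, F

Visit H; enqueue N, M, L, E, D, C, B, A → queue [N, M, L, E, D, C, B, A]
Visit N → queue [M, L, E, D, C, B, A]
Visit M → queue [L, E, D, C, B, A]
Visit L; enqueue I → queue [E, D, C, B, A, I]
Visit E → queue [D, C, B, A, I]
Visit D → queue [C, B, A, I]
Visit C; enqueue K → queue [B, A, I, K]
Visit B; enqueue G → queue [A, I, K, G]
Visit A; enqueue J, F → queue [I, K, G, J, F]
Visit I → queue [K, G, J, F]
Visit K → queue [G, J, F]
Visit G → queue [J, F]
Visit J → queue [F]
Visit F → queue []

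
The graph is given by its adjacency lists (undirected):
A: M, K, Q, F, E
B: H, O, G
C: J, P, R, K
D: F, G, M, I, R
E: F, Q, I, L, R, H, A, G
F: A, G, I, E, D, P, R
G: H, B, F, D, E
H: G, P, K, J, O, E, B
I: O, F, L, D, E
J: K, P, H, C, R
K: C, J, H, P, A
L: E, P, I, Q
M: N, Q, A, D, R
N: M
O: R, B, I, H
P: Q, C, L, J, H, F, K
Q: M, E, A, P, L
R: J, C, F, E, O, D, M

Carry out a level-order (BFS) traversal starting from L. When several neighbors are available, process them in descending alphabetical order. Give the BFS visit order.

L Q P I E M A K J H F C O D R G N B

Visit L; enqueue Q, P, I, E → queue [Q, P, I, E]
Visit Q; enqueue M, A → queue [P, I, E, M, A]
Visit P; enqueue K, J, H, F, C → queue [I, E, M, A, K, J, H, F, C]
Visit I; enqueue O, D → queue [E, M, A, K, J, H, F, C, O, D]
Visit E; enqueue R, G → queue [M, A, K, J, H, F, C, O, D, R, G]
Visit M; enqueue N → queue [A, K, J, H, F, C, O, D, R, G, N]
Visit A → queue [K, J, H, F, C, O, D, R, G, N]
Visit K → queue [J, H, F, C, O, D, R, G, N]
Visit J → queue [H, F, C, O, D, R, G, N]
Visit H; enqueue B → queue [F, C, O, D, R, G, N, B]
Visit F → queue [C, O, D, R, G, N, B]
Visit C → queue [O, D, R, G, N, B]
Visit O → queue [D, R, G, N, B]
Visit D → queue [R, G, N, B]
Visit R → queue [G, N, B]
Visit G → queue [N, B]
Visit N → queue [B]
Visit B → queue []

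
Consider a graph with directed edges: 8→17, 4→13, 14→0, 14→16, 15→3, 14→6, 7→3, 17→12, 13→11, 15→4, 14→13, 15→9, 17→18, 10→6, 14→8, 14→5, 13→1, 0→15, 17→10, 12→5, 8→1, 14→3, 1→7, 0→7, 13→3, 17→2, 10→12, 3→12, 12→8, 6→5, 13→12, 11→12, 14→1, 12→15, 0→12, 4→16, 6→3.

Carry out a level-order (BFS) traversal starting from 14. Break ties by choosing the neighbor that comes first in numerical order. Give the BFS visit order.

14 0 1 3 5 6 8 13 16 7 12 15 17 11 4 9 2 10 18

Visit 14; enqueue 0, 1, 3, 5, 6, 8, 13, 16 → queue [0, 1, 3, 5, 6, 8, 13, 16]
Visit 0; enqueue 7, 12, 15 → queue [1, 3, 5, 6, 8, 13, 16, 7, 12, 15]
Visit 1 → queue [3, 5, 6, 8, 13, 16, 7, 12, 15]
Visit 3 → queue [5, 6, 8, 13, 16, 7, 12, 15]
Visit 5 → queue [6, 8, 13, 16, 7, 12, 15]
Visit 6 → queue [8, 13, 16, 7, 12, 15]
Visit 8; enqueue 17 → queue [13, 16, 7, 12, 15, 17]
Visit 13; enqueue 11 → queue [16, 7, 12, 15, 17, 11]
Visit 16 → queue [7, 12, 15, 17, 11]
Visit 7 → queue [12, 15, 17, 11]
Visit 12 → queue [15, 17, 11]
Visit 15; enqueue 4, 9 → queue [17, 11, 4, 9]
Visit 17; enqueue 2, 10, 18 → queue [11, 4, 9, 2, 10, 18]
Visit 11 → queue [4, 9, 2, 10, 18]
Visit 4 → queue [9, 2, 10, 18]
Visit 9 → queue [2, 10, 18]
Visit 2 → queue [10, 18]
Visit 10 → queue [18]
Visit 18 → queue []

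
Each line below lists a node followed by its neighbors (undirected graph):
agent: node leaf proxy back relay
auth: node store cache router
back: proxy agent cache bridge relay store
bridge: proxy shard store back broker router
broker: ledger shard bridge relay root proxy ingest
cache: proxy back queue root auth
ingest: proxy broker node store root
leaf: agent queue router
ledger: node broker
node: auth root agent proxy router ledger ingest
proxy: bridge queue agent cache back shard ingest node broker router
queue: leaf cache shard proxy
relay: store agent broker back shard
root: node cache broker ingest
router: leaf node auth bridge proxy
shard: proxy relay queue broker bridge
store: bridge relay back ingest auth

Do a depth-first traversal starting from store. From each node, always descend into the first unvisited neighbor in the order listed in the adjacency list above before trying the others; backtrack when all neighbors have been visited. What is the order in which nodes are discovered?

Visit store
store → bridge
bridge → proxy
proxy → queue
queue → leaf
leaf → agent
agent → node
node → auth
auth → cache
cache → back
back → relay
relay → broker
broker → ledger
broker → shard
broker → root
root → ingest
auth → router

store bridge proxy queue leaf agent node auth cache back relay broker ledger shard root ingest router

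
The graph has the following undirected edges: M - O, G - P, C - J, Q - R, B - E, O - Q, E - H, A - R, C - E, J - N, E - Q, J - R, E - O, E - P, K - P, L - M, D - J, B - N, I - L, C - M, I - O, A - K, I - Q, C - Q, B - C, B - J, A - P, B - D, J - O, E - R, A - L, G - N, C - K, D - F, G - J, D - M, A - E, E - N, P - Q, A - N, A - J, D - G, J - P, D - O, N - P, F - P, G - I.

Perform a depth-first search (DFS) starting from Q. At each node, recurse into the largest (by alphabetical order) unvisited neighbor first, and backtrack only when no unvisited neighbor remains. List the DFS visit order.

Visit Q
Q → R
R → J
J → P
P → N
N → G
G → I
I → O
O → M
M → L
L → A
A → K
K → C
C → E
E → H
E → B
B → D
D → F

Q, R, J, P, N, G, I, O, M, L, A, K, C, E, H, B, D, F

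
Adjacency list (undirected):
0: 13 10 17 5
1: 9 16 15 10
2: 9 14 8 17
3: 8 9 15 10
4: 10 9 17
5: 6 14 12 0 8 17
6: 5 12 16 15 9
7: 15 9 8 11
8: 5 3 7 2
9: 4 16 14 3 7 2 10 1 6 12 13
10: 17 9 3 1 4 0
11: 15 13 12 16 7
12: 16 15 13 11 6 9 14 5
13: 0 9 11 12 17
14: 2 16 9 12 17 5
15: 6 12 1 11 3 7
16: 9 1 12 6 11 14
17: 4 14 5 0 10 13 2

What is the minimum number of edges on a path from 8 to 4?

3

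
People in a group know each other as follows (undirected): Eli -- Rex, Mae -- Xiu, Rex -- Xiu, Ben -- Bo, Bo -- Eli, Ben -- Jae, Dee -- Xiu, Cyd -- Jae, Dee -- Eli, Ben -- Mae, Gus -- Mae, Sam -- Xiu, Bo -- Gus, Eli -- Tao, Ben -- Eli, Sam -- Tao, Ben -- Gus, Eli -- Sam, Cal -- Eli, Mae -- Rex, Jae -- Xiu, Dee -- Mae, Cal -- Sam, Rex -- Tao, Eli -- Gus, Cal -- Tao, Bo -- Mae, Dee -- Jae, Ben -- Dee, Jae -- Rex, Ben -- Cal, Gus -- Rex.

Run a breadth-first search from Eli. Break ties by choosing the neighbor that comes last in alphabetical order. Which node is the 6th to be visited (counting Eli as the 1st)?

Dee

Visit Eli; enqueue Tao, Sam, Rex, Gus, Dee, Cal, Bo, Ben → queue [Tao, Sam, Rex, Gus, Dee, Cal, Bo, Ben]
Visit Tao → queue [Sam, Rex, Gus, Dee, Cal, Bo, Ben]
Visit Sam; enqueue Xiu → queue [Rex, Gus, Dee, Cal, Bo, Ben, Xiu]
Visit Rex; enqueue Mae, Jae → queue [Gus, Dee, Cal, Bo, Ben, Xiu, Mae, Jae]
Visit Gus → queue [Dee, Cal, Bo, Ben, Xiu, Mae, Jae]
Visit Dee → queue [Cal, Bo, Ben, Xiu, Mae, Jae]
Visit Cal → queue [Bo, Ben, Xiu, Mae, Jae]
Visit Bo → queue [Ben, Xiu, Mae, Jae]
Visit Ben → queue [Xiu, Mae, Jae]
Visit Xiu → queue [Mae, Jae]
Visit Mae → queue [Jae]
Visit Jae; enqueue Cyd → queue [Cyd]
Visit Cyd → queue []

Visit order: Eli, Tao, Sam, Rex, Gus, Dee, Cal, Bo, Ben, Xiu, Mae, Jae, Cyd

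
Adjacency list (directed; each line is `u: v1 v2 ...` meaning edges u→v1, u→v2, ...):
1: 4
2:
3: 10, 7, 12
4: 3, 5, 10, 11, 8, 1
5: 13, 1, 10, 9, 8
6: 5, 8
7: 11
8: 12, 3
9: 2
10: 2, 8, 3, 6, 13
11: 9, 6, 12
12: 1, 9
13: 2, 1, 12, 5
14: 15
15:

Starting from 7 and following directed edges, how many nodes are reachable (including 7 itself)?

13

BFS from 7 visits: 7, 11, 9, 6, 12, 2, 5, 8, 1, 13, 10, 3, 4
Reachable nodes: 13 of 15 total.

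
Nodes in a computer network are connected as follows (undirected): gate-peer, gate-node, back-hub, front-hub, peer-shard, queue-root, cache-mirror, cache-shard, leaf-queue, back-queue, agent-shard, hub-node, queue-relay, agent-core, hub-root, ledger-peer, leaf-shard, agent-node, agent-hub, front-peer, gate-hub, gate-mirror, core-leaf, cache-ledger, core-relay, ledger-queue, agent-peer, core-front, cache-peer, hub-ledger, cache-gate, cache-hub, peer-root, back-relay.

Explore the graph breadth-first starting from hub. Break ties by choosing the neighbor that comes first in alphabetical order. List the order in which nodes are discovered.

Visit hub; enqueue agent, back, cache, front, gate, ledger, node, root → queue [agent, back, cache, front, gate, ledger, node, root]
Visit agent; enqueue core, peer, shard → queue [back, cache, front, gate, ledger, node, root, core, peer, shard]
Visit back; enqueue queue, relay → queue [cache, front, gate, ledger, node, root, core, peer, shard, queue, relay]
Visit cache; enqueue mirror → queue [front, gate, ledger, node, root, core, peer, shard, queue, relay, mirror]
Visit front → queue [gate, ledger, node, root, core, peer, shard, queue, relay, mirror]
Visit gate → queue [ledger, node, root, core, peer, shard, queue, relay, mirror]
Visit ledger → queue [node, root, core, peer, shard, queue, relay, mirror]
Visit node → queue [root, core, peer, shard, queue, relay, mirror]
Visit root → queue [core, peer, shard, queue, relay, mirror]
Visit core; enqueue leaf → queue [peer, shard, queue, relay, mirror, leaf]
Visit peer → queue [shard, queue, relay, mirror, leaf]
Visit shard → queue [queue, relay, mirror, leaf]
Visit queue → queue [relay, mirror, leaf]
Visit relay → queue [mirror, leaf]
Visit mirror → queue [leaf]
Visit leaf → queue []

hub, agent, back, cache, front, gate, ledger, node, root, core, peer, shard, queue, relay, mirror, leaf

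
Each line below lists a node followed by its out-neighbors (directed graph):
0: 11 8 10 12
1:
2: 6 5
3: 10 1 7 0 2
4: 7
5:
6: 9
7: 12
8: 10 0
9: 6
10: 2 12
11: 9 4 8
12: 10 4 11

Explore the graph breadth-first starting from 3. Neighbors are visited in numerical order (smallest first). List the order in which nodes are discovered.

3, 0, 1, 2, 7, 10, 8, 11, 12, 5, 6, 4, 9

Visit 3; enqueue 0, 1, 2, 7, 10 → queue [0, 1, 2, 7, 10]
Visit 0; enqueue 8, 11, 12 → queue [1, 2, 7, 10, 8, 11, 12]
Visit 1 → queue [2, 7, 10, 8, 11, 12]
Visit 2; enqueue 5, 6 → queue [7, 10, 8, 11, 12, 5, 6]
Visit 7 → queue [10, 8, 11, 12, 5, 6]
Visit 10 → queue [8, 11, 12, 5, 6]
Visit 8 → queue [11, 12, 5, 6]
Visit 11; enqueue 4, 9 → queue [12, 5, 6, 4, 9]
Visit 12 → queue [5, 6, 4, 9]
Visit 5 → queue [6, 4, 9]
Visit 6 → queue [4, 9]
Visit 4 → queue [9]
Visit 9 → queue []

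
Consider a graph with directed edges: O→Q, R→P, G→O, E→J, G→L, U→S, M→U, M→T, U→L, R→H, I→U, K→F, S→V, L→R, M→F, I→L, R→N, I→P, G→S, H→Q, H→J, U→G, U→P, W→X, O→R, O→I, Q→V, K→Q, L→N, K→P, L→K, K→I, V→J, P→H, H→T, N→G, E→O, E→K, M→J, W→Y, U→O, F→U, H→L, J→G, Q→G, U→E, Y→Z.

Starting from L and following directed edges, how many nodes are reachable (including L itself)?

BFS from L visits: L, K, N, R, F, I, P, Q, G, H, U, V, O, S, J, T, E
Reachable nodes: 17 of 22 total.

17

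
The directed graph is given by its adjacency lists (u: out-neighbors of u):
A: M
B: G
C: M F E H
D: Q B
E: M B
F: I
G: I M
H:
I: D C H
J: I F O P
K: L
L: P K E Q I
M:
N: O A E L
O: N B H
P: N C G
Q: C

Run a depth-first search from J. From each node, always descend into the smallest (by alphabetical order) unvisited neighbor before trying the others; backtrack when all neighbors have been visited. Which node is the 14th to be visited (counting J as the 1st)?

A

Visit J
J → F
F → I
I → C
C → E
E → B
B → G
G → M
C → H
I → D
D → Q
J → O
O → N
N → A
N → L
L → K
L → P

Visit order: J, F, I, C, E, B, G, M, H, D, Q, O, N, A, L, K, P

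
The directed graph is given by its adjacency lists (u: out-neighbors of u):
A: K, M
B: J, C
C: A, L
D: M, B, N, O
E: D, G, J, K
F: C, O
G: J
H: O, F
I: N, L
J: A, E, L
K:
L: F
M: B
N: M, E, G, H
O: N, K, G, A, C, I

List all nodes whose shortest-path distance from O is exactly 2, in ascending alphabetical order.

Level 0: O
Level 1: A, C, G, I, K, N
Level 2: E, H, J, L, M
Level 3: B, D, F

E, H, J, L, M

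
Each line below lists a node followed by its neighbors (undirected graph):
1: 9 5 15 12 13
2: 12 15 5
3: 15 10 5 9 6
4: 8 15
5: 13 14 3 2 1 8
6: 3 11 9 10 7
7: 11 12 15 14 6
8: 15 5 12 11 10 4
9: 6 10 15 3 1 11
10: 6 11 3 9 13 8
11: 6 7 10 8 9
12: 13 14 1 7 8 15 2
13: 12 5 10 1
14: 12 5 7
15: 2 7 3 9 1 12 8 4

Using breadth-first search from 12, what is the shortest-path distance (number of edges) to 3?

2

Level 0: 12
Level 1: 1, 2, 7, 8, 13, 14, 15
Level 2: 3, 4, 5, 6, 9, 10, 11
3 first appears at level 2.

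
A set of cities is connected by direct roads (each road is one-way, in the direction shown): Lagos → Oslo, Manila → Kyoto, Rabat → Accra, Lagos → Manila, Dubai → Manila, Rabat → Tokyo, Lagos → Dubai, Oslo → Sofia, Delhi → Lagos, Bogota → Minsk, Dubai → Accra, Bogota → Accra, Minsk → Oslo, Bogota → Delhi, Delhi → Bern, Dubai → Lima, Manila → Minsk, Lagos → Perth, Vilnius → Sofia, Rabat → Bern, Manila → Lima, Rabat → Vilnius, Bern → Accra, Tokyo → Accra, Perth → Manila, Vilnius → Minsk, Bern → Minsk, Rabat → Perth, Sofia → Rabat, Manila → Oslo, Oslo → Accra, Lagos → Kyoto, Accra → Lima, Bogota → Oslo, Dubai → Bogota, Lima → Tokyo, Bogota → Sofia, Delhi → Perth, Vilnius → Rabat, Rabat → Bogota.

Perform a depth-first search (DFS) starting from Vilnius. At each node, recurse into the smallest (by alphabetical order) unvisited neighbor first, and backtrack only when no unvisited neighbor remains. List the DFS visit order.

Vilnius -> Minsk -> Oslo -> Accra -> Lima -> Tokyo -> Sofia -> Rabat -> Bern -> Bogota -> Delhi -> Lagos -> Dubai -> Manila -> Kyoto -> Perth

Visit Vilnius
Vilnius → Minsk
Minsk → Oslo
Oslo → Accra
Accra → Lima
Lima → Tokyo
Oslo → Sofia
Sofia → Rabat
Rabat → Bern
Rabat → Bogota
Bogota → Delhi
Delhi → Lagos
Lagos → Dubai
Dubai → Manila
Manila → Kyoto
Lagos → Perth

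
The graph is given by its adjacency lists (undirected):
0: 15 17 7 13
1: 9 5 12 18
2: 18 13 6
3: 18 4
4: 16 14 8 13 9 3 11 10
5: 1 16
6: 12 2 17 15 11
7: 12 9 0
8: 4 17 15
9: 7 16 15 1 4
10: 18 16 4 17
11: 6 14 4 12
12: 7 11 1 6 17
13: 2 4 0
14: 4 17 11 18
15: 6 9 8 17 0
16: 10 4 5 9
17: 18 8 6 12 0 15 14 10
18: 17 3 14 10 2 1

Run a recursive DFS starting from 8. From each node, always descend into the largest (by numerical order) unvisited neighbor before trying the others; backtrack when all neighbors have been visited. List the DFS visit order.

Visit 8
8 → 17
17 → 18
18 → 14
14 → 11
11 → 12
12 → 7
7 → 9
9 → 16
16 → 10
10 → 4
4 → 13
13 → 2
2 → 6
6 → 15
15 → 0
4 → 3
16 → 5
5 → 1

8 → 17 → 18 → 14 → 11 → 12 → 7 → 9 → 16 → 10 → 4 → 13 → 2 → 6 → 15 → 0 → 3 → 5 → 1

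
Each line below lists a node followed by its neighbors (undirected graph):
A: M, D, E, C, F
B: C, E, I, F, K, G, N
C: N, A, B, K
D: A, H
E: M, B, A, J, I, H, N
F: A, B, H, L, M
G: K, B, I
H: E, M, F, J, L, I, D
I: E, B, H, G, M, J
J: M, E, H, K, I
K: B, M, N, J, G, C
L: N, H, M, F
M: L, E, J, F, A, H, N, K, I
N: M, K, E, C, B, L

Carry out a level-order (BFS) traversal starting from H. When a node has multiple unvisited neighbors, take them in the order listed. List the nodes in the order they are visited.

H → E → M → F → J → L → I → D → B → A → N → K → G → C

Visit H; enqueue E, M, F, J, L, I, D → queue [E, M, F, J, L, I, D]
Visit E; enqueue B, A, N → queue [M, F, J, L, I, D, B, A, N]
Visit M; enqueue K → queue [F, J, L, I, D, B, A, N, K]
Visit F → queue [J, L, I, D, B, A, N, K]
Visit J → queue [L, I, D, B, A, N, K]
Visit L → queue [I, D, B, A, N, K]
Visit I; enqueue G → queue [D, B, A, N, K, G]
Visit D → queue [B, A, N, K, G]
Visit B; enqueue C → queue [A, N, K, G, C]
Visit A → queue [N, K, G, C]
Visit N → queue [K, G, C]
Visit K → queue [G, C]
Visit G → queue [C]
Visit C → queue []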